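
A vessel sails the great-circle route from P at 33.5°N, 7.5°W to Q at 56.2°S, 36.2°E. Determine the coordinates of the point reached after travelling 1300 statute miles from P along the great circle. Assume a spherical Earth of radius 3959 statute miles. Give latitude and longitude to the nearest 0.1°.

From cos δ = sin φ₁ sin φ₂ + cos φ₁ cos φ₂ cos Δλ, the central angle is δ ≈ 1.694 rad (97.1°). The total great-circle distance is δ·R ≈ 1.694 × 3959 ≈ 6708 mi, so the target fraction is f = 1300/6708 ≈ 0.194.
Interpolate at f ≈ 0.194 with slerp weights a = sin((1−f)δ)/sin δ ≈ 0.987, b = sin(fδ)/sin δ ≈ 0.325.
p = a·p₁ + b·p₂ ≈ (0.962, -0.001, 0.275); φ = arcsin(p_z) ≈ 15.93°, λ = atan2(p_y, p_x) ≈ -0.04°.

≈ 15.9°N, 0.0°E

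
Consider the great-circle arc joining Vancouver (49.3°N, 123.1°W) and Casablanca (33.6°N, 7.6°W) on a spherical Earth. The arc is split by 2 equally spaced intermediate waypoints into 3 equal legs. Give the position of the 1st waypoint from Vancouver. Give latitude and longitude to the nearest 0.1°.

The haversine formula gives a central angle δ ≈ 1.384 rad (79.3°) between the endpoints.
Interpolate at f = 1/3 with slerp weights a = sin((1−f)δ)/sin δ ≈ 0.811, b = sin(fδ)/sin δ ≈ 0.453.
p = a·p₁ + b·p₂ ≈ (0.085, -0.493, 0.866); φ = arcsin(p_z) ≈ 59.97°, λ = atan2(p_y, p_x) ≈ -80.21°.

≈ (60.0°N, 80.2°W)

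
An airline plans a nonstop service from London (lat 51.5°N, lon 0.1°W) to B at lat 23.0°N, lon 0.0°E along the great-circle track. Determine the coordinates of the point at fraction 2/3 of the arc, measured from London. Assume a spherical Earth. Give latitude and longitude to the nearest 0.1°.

≈ lat 32.5°N, lon 0.0°E

Convert each endpoint to a unit vector on the sphere (x = cos φ cos λ, y = cos φ sin λ, z = sin φ).
The central angle between the endpoints is δ = arccos(p₁·p₂) ≈ 0.497 rad (28.5°).
Interpolate at f = 2/3 with slerp weights a = sin((1−f)δ)/sin δ ≈ 0.346, b = sin(fδ)/sin δ ≈ 0.682.
p = a·p₁ + b·p₂ ≈ (0.843, -0.000, 0.537); φ = arcsin(p_z) ≈ 32.50°, λ = atan2(p_y, p_x) ≈ -0.03°.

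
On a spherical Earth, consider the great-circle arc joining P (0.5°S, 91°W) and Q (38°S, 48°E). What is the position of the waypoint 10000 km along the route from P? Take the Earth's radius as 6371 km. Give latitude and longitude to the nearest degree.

Convert each endpoint to a unit vector on the sphere (x = cos φ cos λ, y = cos φ sin λ, z = sin φ).
The central angle between the endpoints is δ = arccos(p₁·p₂) ≈ 2.201 rad (126.1°). The total great-circle distance is δ·R ≈ 2.201 × 6371 ≈ 14023 km, so the target fraction is f = 10000/14023 ≈ 0.713.
Interpolate at f ≈ 0.713 with slerp weights a = sin((1−f)δ)/sin δ ≈ 0.731, b = sin(fδ)/sin δ ≈ 1.238.
p = a·p₁ + b·p₂ ≈ (0.640, -0.006, -0.768); φ = arcsin(p_z) ≈ -50.21°, λ = atan2(p_y, p_x) ≈ -0.51°.

≈ (50°S, 1°W)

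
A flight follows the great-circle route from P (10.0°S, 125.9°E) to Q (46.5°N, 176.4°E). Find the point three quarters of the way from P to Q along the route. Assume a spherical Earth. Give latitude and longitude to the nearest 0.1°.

From cos δ = sin φ₁ sin φ₂ + cos φ₁ cos φ₂ cos Δλ, the central angle is δ ≈ 1.261 rad (72.2°).
Interpolate at f = 3/4 with slerp weights a = sin((1−f)δ)/sin δ ≈ 0.325, b = sin(fδ)/sin δ ≈ 0.851.
p = a·p₁ + b·p₂ ≈ (-0.773, 0.296, 0.561); φ = arcsin(p_z) ≈ 34.13°, λ = atan2(p_y, p_x) ≈ 159.01°.

≈ (34.1°N, 159.0°E)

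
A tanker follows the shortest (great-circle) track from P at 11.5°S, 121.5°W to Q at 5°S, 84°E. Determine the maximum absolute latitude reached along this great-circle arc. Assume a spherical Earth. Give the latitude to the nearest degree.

≈ 33°S

The great circle lies in the plane with unit normal n̂ = (p₁ × p₂)/|p₁ × p₂|.
Here n̂_z ≈ -0.834; the vertex latitude is φ_max = arccos|n̂_z| ≈ 33.5°.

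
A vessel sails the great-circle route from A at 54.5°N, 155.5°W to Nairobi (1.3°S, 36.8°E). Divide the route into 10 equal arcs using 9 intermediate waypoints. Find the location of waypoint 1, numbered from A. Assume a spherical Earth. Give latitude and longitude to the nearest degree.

Write both endpoints as unit vectors p₁, p₂ with components (cos φ cos λ, cos φ sin λ, sin φ).
The central angle between the endpoints is δ = arccos(p₁·p₂) ≈ 2.197 rad (125.9°).
Interpolate at f = 1/10 with slerp weights a = sin((1−f)δ)/sin δ ≈ 1.133, b = sin(fδ)/sin δ ≈ 0.269.
p = a·p₁ + b·p₂ ≈ (-0.384, -0.112, 0.917); φ = arcsin(p_z) ≈ 66.44°, λ = atan2(p_y, p_x) ≈ -163.74°.

≈ 66°N, 164°W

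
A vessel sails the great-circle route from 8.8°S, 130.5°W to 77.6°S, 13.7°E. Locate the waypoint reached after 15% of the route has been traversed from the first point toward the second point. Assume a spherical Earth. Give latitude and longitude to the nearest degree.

Convert each endpoint to a unit vector on the sphere (x = cos φ cos λ, y = cos φ sin λ, z = sin φ).
The central angle between the endpoints is δ = arccos(p₁·p₂) ≈ 1.593 rad (91.3°).
Interpolate at f = 0.15 with slerp weights a = sin((1−f)δ)/sin δ ≈ 0.977, b = sin(fδ)/sin δ ≈ 0.237.
p = a·p₁ + b·p₂ ≈ (-0.578, -0.722, -0.381); φ = arcsin(p_z) ≈ -22.38°, λ = atan2(p_y, p_x) ≈ -128.66°.

≈ 22°S, 129°W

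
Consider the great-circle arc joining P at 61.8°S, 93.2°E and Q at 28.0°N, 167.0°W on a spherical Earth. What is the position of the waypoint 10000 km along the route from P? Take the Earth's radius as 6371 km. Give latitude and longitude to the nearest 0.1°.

≈ 2.7°N, 178.0°E

The haversine formula gives a central angle δ ≈ 2.077 rad (119.0°) between the endpoints. The total great-circle distance is δ·R ≈ 2.077 × 6371 ≈ 13232 km, so the target fraction is f = 10000/13232 ≈ 0.756.
Interpolate at f ≈ 0.756 with slerp weights a = sin((1−f)δ)/sin δ ≈ 0.555, b = sin(fδ)/sin δ ≈ 1.143.
p = a·p₁ + b·p₂ ≈ (-0.998, 0.035, 0.047); φ = arcsin(p_z) ≈ 2.71°, λ = atan2(p_y, p_x) ≈ 177.99°.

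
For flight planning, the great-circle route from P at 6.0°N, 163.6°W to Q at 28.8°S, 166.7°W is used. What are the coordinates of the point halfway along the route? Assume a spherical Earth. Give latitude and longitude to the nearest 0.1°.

≈ 11.4°S, 165.1°W

Convert each endpoint to a unit vector on the sphere (x = cos φ cos λ, y = cos φ sin λ, z = sin φ).
The central angle between the endpoints is δ = arccos(p₁·p₂) ≈ 0.610 rad (34.9°).
Interpolate at f = 1/2 with slerp weights a = sin((1−f)δ)/sin δ ≈ 0.524, b = sin(fδ)/sin δ ≈ 0.524.
p = a·p₁ + b·p₂ ≈ (-0.947, -0.253, -0.198); φ = arcsin(p_z) ≈ -11.40°, λ = atan2(p_y, p_x) ≈ -165.05°.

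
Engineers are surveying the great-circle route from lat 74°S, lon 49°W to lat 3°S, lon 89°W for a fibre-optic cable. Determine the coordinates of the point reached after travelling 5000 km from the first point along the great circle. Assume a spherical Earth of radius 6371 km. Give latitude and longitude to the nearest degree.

From cos δ = sin φ₁ sin φ₂ + cos φ₁ cos φ₂ cos Δλ, the central angle is δ ≈ 1.307 rad (74.9°). The total great-circle distance is δ·R ≈ 1.307 × 6371 ≈ 8324 km, so the target fraction is f = 5000/8324 ≈ 0.601.
Interpolate at f ≈ 0.601 with slerp weights a = sin((1−f)δ)/sin δ ≈ 0.516, b = sin(fδ)/sin δ ≈ 0.732.
p = a·p₁ + b·p₂ ≈ (0.106, -0.838, -0.535); φ = arcsin(p_z) ≈ -32.32°, λ = atan2(p_y, p_x) ≈ -82.79°.

≈ lat 32°S, lon 83°W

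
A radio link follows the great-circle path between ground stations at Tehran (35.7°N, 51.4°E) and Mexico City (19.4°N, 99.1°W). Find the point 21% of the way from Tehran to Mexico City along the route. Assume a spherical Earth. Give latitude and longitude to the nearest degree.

≈ 55°N, 29°E

Write both endpoints as unit vectors p₁, p₂ with components (cos φ cos λ, cos φ sin λ, sin φ).
The central angle between the endpoints is δ = arccos(p₁·p₂) ≈ 2.063 rad (118.2°).
Interpolate at f = 0.21 with slerp weights a = sin((1−f)δ)/sin δ ≈ 1.133, b = sin(fδ)/sin δ ≈ 0.476.
p = a·p₁ + b·p₂ ≈ (0.503, 0.275, 0.819); φ = arcsin(p_z) ≈ 55.02°, λ = atan2(p_y, p_x) ≈ 28.69°.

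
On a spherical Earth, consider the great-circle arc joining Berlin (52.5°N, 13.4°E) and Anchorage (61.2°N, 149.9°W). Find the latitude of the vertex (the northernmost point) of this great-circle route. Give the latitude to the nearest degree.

The great circle lies in the plane with unit normal n̂ = (p₁ × p₂)/|p₁ × p₂|.
Here n̂_z ≈ -0.093; the vertex latitude is φ_max = arccos|n̂_z| ≈ 84.7°.

≈ 85°N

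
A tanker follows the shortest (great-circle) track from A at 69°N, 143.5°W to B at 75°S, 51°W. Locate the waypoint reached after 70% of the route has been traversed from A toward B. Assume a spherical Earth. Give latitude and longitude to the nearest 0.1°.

Write both endpoints as unit vectors p₁, p₂ with components (cos φ cos λ, cos φ sin λ, sin φ).
The central angle between the endpoints is δ = arccos(p₁·p₂) ≈ 2.704 rad (154.9°).
Interpolate at f = 0.70 with slerp weights a = sin((1−f)δ)/sin δ ≈ 1.712, b = sin(fδ)/sin δ ≈ 2.239.
p = a·p₁ + b·p₂ ≈ (-0.128, -0.815, -0.565); φ = arcsin(p_z) ≈ -34.39°, λ = atan2(p_y, p_x) ≈ -98.95°.

≈ 34.4°S, 98.9°W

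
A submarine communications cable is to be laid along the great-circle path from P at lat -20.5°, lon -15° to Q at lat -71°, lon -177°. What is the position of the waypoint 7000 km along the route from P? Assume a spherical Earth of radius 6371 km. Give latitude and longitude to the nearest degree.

Write both endpoints as unit vectors p₁, p₂ with components (cos φ cos λ, cos φ sin λ, sin φ).
The central angle between the endpoints is δ = arccos(p₁·p₂) ≈ 1.530 rad (87.6°). The total great-circle distance is δ·R ≈ 1.530 × 6371 ≈ 9746 km, so the target fraction is f = 7000/9746 ≈ 0.718.
Interpolate at f ≈ 0.718 with slerp weights a = sin((1−f)δ)/sin δ ≈ 0.418, b = sin(fδ)/sin δ ≈ 0.891.
p = a·p₁ + b·p₂ ≈ (0.088, -0.117, -0.989); φ = arcsin(p_z) ≈ -81.59°, λ = atan2(p_y, p_x) ≈ -52.80°.

≈ lat -82°, lon -53°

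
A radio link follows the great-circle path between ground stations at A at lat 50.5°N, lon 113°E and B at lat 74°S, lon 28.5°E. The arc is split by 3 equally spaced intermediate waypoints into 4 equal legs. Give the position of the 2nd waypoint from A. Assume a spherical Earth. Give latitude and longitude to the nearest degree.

The haversine formula gives a central angle δ ≈ 2.382 rad (136.5°) between the endpoints.
Interpolate at f = 2/4 with slerp weights a = sin((1−f)δ)/sin δ ≈ 1.348, b = sin(fδ)/sin δ ≈ 1.348.
p = a·p₁ + b·p₂ ≈ (-0.008, 0.967, -0.256); φ = arcsin(p_z) ≈ -14.81°, λ = atan2(p_y, p_x) ≈ 90.50°.

≈ lat 15°S, lon 91°E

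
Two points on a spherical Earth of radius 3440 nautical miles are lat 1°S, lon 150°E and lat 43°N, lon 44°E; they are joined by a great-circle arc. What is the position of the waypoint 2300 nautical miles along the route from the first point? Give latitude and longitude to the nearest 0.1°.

From cos δ = sin φ₁ sin φ₂ + cos φ₁ cos φ₂ cos Δλ, the central angle is δ ≈ 1.786 rad (102.3°). The total great-circle distance is δ·R ≈ 1.786 × 3440 ≈ 6144 nmi, so the target fraction is f = 2300/6144 ≈ 0.374.
Interpolate at f ≈ 0.374 with slerp weights a = sin((1−f)δ)/sin δ ≈ 0.920, b = sin(fδ)/sin δ ≈ 0.635.
p = a·p₁ + b·p₂ ≈ (-0.463, 0.782, 0.417); φ = arcsin(p_z) ≈ 24.63°, λ = atan2(p_y, p_x) ≈ 120.61°.

≈ lat 24.6°N, lon 120.6°E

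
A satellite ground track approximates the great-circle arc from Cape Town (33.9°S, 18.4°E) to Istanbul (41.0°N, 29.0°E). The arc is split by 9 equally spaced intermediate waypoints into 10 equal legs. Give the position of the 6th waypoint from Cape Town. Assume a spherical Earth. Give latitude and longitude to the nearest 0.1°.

≈ 11.1°N, 24.4°E

Write both endpoints as unit vectors p₁, p₂ with components (cos φ cos λ, cos φ sin λ, sin φ).
The central angle between the endpoints is δ = arccos(p₁·p₂) ≈ 1.318 rad (75.5°).
Interpolate at f = 6/10 with slerp weights a = sin((1−f)δ)/sin δ ≈ 0.520, b = sin(fδ)/sin δ ≈ 0.734.
p = a·p₁ + b·p₂ ≈ (0.894, 0.405, 0.192); φ = arcsin(p_z) ≈ 11.06°, λ = atan2(p_y, p_x) ≈ 24.36°.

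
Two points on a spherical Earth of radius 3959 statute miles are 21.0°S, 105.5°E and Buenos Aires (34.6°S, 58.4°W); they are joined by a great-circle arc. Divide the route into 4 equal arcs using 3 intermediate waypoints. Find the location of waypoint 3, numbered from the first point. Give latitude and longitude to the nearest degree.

≈ 63°S, 39°W

The haversine formula gives a central angle δ ≈ 2.135 rad (122.3°) between the endpoints.
Interpolate at f = 3/4 with slerp weights a = sin((1−f)δ)/sin δ ≈ 0.602, b = sin(fδ)/sin δ ≈ 1.183.
p = a·p₁ + b·p₂ ≈ (0.360, -0.288, -0.888); φ = arcsin(p_z) ≈ -62.56°, λ = atan2(p_y, p_x) ≈ -38.63°.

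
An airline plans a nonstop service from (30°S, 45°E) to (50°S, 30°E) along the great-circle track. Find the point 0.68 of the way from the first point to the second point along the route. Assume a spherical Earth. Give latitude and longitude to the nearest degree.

≈ (44°S, 36°E)

Convert each endpoint to a unit vector on the sphere (x = cos φ cos λ, y = cos φ sin λ, z = sin φ).
The central angle between the endpoints is δ = arccos(p₁·p₂) ≈ 0.401 rad (23.0°).
Interpolate at f = 0.68 with slerp weights a = sin((1−f)δ)/sin δ ≈ 0.328, b = sin(fδ)/sin δ ≈ 0.690.
p = a·p₁ + b·p₂ ≈ (0.585, 0.422, -0.692); φ = arcsin(p_z) ≈ -43.82°, λ = atan2(p_y, p_x) ≈ 35.85°.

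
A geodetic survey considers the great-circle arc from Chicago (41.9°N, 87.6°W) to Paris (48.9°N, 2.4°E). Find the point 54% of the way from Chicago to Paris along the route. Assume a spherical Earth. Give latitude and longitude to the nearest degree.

≈ 55°N, 42°W

From cos δ = sin φ₁ sin φ₂ + cos φ₁ cos φ₂ cos Δλ, the central angle is δ ≈ 1.043 rad (59.8°).
Interpolate at f = 0.54 with slerp weights a = sin((1−f)δ)/sin δ ≈ 0.534, b = sin(fδ)/sin δ ≈ 0.618.
p = a·p₁ + b·p₂ ≈ (0.423, -0.380, 0.823); φ = arcsin(p_z) ≈ 55.35°, λ = atan2(p_y, p_x) ≈ -41.99°.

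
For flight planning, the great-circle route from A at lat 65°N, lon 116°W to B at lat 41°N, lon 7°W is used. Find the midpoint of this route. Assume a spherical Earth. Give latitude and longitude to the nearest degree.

The haversine formula gives a central angle δ ≈ 1.058 rad (60.6°) between the endpoints.
Interpolate at f = 1/2 with slerp weights a = sin((1−f)δ)/sin δ ≈ 0.579, b = sin(fδ)/sin δ ≈ 0.579.
p = a·p₁ + b·p₂ ≈ (0.327, -0.273, 0.905); φ = arcsin(p_z) ≈ 64.80°, λ = atan2(p_y, p_x) ≈ -39.92°.

≈ lat 65°N, lon 40°W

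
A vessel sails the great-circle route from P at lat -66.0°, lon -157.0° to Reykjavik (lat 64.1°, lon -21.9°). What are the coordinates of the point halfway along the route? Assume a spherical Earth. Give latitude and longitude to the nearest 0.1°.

≈ lat -2.5°, lon -84.5°

Convert each endpoint to a unit vector on the sphere (x = cos φ cos λ, y = cos φ sin λ, z = sin φ).
The central angle between the endpoints is δ = arccos(p₁·p₂) ≈ 2.817 rad (161.4°).
Interpolate at f = 1/2 with slerp weights a = sin((1−f)δ)/sin δ ≈ 3.090, b = sin(fδ)/sin δ ≈ 3.090.
p = a·p₁ + b·p₂ ≈ (0.095, -0.994, -0.043); φ = arcsin(p_z) ≈ -2.48°, λ = atan2(p_y, p_x) ≈ -84.52°.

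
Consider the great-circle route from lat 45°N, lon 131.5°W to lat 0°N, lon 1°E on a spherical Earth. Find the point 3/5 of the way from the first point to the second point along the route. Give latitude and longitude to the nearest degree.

The haversine formula gives a central angle δ ≈ 2.069 rad (118.5°) between the endpoints.
Interpolate at f = 3/5 with slerp weights a = sin((1−f)δ)/sin δ ≈ 0.838, b = sin(fδ)/sin δ ≈ 1.077.
p = a·p₁ + b·p₂ ≈ (0.684, -0.425, 0.593); φ = arcsin(p_z) ≈ 36.34°, λ = atan2(p_y, p_x) ≈ -31.85°.

≈ lat 36°N, lon 32°W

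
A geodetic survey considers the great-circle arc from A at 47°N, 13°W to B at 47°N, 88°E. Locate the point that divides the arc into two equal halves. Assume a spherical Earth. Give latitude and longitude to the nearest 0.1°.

From cos δ = sin φ₁ sin φ₂ + cos φ₁ cos φ₂ cos Δλ, the central angle is δ ≈ 1.108 rad (63.5°).
Interpolate at f = 1/2 with slerp weights a = sin((1−f)δ)/sin δ ≈ 0.588, b = sin(fδ)/sin δ ≈ 0.588.
p = a·p₁ + b·p₂ ≈ (0.405, 0.311, 0.860); φ = arcsin(p_z) ≈ 59.33°, λ = atan2(p_y, p_x) ≈ 37.50°.

≈ 59.3°N, 37.5°E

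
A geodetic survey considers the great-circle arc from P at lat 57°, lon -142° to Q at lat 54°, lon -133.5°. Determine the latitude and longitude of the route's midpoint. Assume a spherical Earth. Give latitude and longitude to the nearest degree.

Write both endpoints as unit vectors p₁, p₂ with components (cos φ cos λ, cos φ sin λ, sin φ).
The central angle between the endpoints is δ = arccos(p₁·p₂) ≈ 0.099 rad (5.7°).
Interpolate at f = 1/2 with slerp weights a = sin((1−f)δ)/sin δ ≈ 0.501, b = sin(fδ)/sin δ ≈ 0.501.
p = a·p₁ + b·p₂ ≈ (-0.417, -0.381, 0.825); φ = arcsin(p_z) ≈ 55.57°, λ = atan2(p_y, p_x) ≈ -137.59°.

≈ lat 56°, lon -138°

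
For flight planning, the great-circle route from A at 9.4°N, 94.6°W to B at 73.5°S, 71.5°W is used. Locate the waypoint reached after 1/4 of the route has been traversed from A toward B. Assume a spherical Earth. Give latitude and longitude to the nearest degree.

≈ 12°S, 92°W

The haversine formula gives a central angle δ ≈ 1.469 rad (84.2°) between the endpoints.
Interpolate at f = 1/4 with slerp weights a = sin((1−f)δ)/sin δ ≈ 0.897, b = sin(fδ)/sin δ ≈ 0.361.
p = a·p₁ + b·p₂ ≈ (-0.038, -0.979, -0.200); φ = arcsin(p_z) ≈ -11.52°, λ = atan2(p_y, p_x) ≈ -92.25°.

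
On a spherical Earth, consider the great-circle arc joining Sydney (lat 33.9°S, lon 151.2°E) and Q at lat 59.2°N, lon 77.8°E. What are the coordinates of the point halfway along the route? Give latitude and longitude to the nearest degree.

Convert each endpoint to a unit vector on the sphere (x = cos φ cos λ, y = cos φ sin λ, z = sin φ).
The central angle between the endpoints is δ = arccos(p₁·p₂) ≈ 1.937 rad (111.0°).
Interpolate at f = 1/2 with slerp weights a = sin((1−f)δ)/sin δ ≈ 0.882, b = sin(fδ)/sin δ ≈ 0.882.
p = a·p₁ + b·p₂ ≈ (-0.546, 0.794, 0.266); φ = arcsin(p_z) ≈ 15.41°, λ = atan2(p_y, p_x) ≈ 124.52°.

≈ lat 15°N, lon 125°E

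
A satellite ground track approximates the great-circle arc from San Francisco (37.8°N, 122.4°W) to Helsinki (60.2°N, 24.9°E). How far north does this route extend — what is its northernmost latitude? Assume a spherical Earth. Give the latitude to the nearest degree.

The great circle lies in the plane with unit normal n̂ = (p₁ × p₂)/|p₁ × p₂|.
Here n̂_z ≈ +0.217; the vertex latitude is φ_max = arccos|n̂_z| ≈ 77.5°.
Check via Clairaut: cos φ_max = |cos φ₁| · sin C = cos(37.8°)·sin(15.9°) ≈ 0.217, again giving ≈ 77.5°.

≈ 77°N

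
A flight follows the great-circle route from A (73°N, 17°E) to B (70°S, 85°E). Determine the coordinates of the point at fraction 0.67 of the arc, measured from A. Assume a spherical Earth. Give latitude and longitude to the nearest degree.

≈ (23°S, 59°E)

The haversine formula gives a central angle δ ≈ 2.608 rad (149.4°) between the endpoints.
Interpolate at f = 0.67 with slerp weights a = sin((1−f)δ)/sin δ ≈ 1.492, b = sin(fδ)/sin δ ≈ 1.937.
p = a·p₁ + b·p₂ ≈ (0.475, 0.787, -0.393); φ = arcsin(p_z) ≈ -23.15°, λ = atan2(p_y, p_x) ≈ 58.91°.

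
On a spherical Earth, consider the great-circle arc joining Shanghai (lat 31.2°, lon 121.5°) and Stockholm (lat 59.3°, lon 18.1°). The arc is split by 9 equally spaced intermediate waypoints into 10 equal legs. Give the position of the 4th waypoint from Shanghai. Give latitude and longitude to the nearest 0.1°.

Write both endpoints as unit vectors p₁, p₂ with components (cos φ cos λ, cos φ sin λ, sin φ).
The central angle between the endpoints is δ = arccos(p₁·p₂) ≈ 1.219 rad (69.9°).
Interpolate at f = 4/10 with slerp weights a = sin((1−f)δ)/sin δ ≈ 0.712, b = sin(fδ)/sin δ ≈ 0.499.
p = a·p₁ + b·p₂ ≈ (-0.076, 0.598, 0.798); φ = arcsin(p_z) ≈ 52.92°, λ = atan2(p_y, p_x) ≈ 97.22°.

≈ lat 52.9°, lon 97.2°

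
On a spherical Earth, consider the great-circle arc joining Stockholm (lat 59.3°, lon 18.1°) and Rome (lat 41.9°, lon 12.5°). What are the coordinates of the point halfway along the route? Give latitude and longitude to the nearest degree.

≈ lat 51°, lon 15°

The haversine formula gives a central angle δ ≈ 0.310 rad (17.7°) between the endpoints.
Interpolate at f = 1/2 with slerp weights a = sin((1−f)δ)/sin δ ≈ 0.506, b = sin(fδ)/sin δ ≈ 0.506.
p = a·p₁ + b·p₂ ≈ (0.613, 0.162, 0.773); φ = arcsin(p_z) ≈ 50.63°, λ = atan2(p_y, p_x) ≈ 14.78°.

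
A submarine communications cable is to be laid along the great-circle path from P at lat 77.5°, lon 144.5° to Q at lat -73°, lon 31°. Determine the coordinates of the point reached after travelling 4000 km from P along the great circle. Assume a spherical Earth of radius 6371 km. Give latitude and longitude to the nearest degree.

≈ lat 48°, lon 88°

The haversine formula gives a central angle δ ≈ 2.854 rad (163.5°) between the endpoints. The total great-circle distance is δ·R ≈ 2.854 × 6371 ≈ 18181 km, so the target fraction is f = 4000/18181 ≈ 0.220.
Interpolate at f ≈ 0.220 with slerp weights a = sin((1−f)δ)/sin δ ≈ 2.794, b = sin(fδ)/sin δ ≈ 2.069.
p = a·p₁ + b·p₂ ≈ (0.026, 0.663, 0.748); φ = arcsin(p_z) ≈ 48.45°, λ = atan2(p_y, p_x) ≈ 87.72°.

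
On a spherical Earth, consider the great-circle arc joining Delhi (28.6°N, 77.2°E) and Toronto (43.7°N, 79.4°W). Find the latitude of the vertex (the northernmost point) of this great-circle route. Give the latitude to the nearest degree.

The great circle lies in the plane with unit normal n̂ = (p₁ × p₂)/|p₁ × p₂|.
Here n̂_z ≈ -0.260; the vertex latitude is φ_max = arccos|n̂_z| ≈ 74.9°.
Check via Clairaut: cos φ_max = |cos φ₁| · sin C = cos(28.6°)·sin(17.3°) ≈ 0.260, again giving ≈ 74.9°.

≈ 75°N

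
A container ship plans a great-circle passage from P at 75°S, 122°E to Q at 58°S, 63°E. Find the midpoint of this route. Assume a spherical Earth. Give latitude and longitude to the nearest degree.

≈ 69°S, 81°E

The haversine formula gives a central angle δ ≈ 0.474 rad (27.2°) between the endpoints.
Interpolate at f = 1/2 with slerp weights a = sin((1−f)δ)/sin δ ≈ 0.514, b = sin(fδ)/sin δ ≈ 0.514.
p = a·p₁ + b·p₂ ≈ (0.053, 0.356, -0.933); φ = arcsin(p_z) ≈ -68.92°, λ = atan2(p_y, p_x) ≈ 81.50°.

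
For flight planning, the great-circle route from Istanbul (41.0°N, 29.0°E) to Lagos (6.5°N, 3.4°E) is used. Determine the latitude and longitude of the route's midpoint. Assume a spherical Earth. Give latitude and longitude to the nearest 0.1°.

Convert each endpoint to a unit vector on the sphere (x = cos φ cos λ, y = cos φ sin λ, z = sin φ).
The central angle between the endpoints is δ = arccos(p₁·p₂) ≈ 0.722 rad (41.4°).
Interpolate at f = 1/2 with slerp weights a = sin((1−f)δ)/sin δ ≈ 0.534, b = sin(fδ)/sin δ ≈ 0.534.
p = a·p₁ + b·p₂ ≈ (0.883, 0.227, 0.411); φ = arcsin(p_z) ≈ 24.28°, λ = atan2(p_y, p_x) ≈ 14.42°.

≈ (24.3°N, 14.4°E)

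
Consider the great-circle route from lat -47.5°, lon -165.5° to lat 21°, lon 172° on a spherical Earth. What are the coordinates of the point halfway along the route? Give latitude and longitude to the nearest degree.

Write both endpoints as unit vectors p₁, p₂ with components (cos φ cos λ, cos φ sin λ, sin φ).
The central angle between the endpoints is δ = arccos(p₁·p₂) ≈ 1.247 rad (71.4°).
Interpolate at f = 1/2 with slerp weights a = sin((1−f)δ)/sin δ ≈ 0.616, b = sin(fδ)/sin δ ≈ 0.616.
p = a·p₁ + b·p₂ ≈ (-0.972, -0.024, -0.233); φ = arcsin(p_z) ≈ -13.49°, λ = atan2(p_y, p_x) ≈ -178.58°.

≈ lat -13°, lon -179°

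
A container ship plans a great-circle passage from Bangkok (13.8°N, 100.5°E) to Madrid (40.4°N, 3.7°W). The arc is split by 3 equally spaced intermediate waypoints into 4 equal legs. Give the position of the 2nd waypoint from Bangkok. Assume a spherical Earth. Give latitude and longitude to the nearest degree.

The haversine formula gives a central angle δ ≈ 1.598 rad (91.5°) between the endpoints.
Interpolate at f = 2/4 with slerp weights a = sin((1−f)δ)/sin δ ≈ 0.717, b = sin(fδ)/sin δ ≈ 0.717.
p = a·p₁ + b·p₂ ≈ (0.418, 0.649, 0.636); φ = arcsin(p_z) ≈ 39.46°, λ = atan2(p_y, p_x) ≈ 57.23°.

≈ (39°N, 57°E)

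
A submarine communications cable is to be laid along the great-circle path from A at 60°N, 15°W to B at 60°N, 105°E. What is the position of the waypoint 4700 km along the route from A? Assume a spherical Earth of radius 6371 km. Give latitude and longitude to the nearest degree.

Convert each endpoint to a unit vector on the sphere (x = cos φ cos λ, y = cos φ sin λ, z = sin φ).
The central angle between the endpoints is δ = arccos(p₁·p₂) ≈ 0.896 rad (51.3°). The total great-circle distance is δ·R ≈ 0.896 × 6371 ≈ 5706 km, so the target fraction is f = 4700/5706 ≈ 0.824.
Interpolate at f ≈ 0.824 with slerp weights a = sin((1−f)δ)/sin δ ≈ 0.201, b = sin(fδ)/sin δ ≈ 0.862.
p = a·p₁ + b·p₂ ≈ (-0.014, 0.390, 0.921); φ = arcsin(p_z) ≈ 67.03°, λ = atan2(p_y, p_x) ≈ 92.08°.

≈ 67°N, 92°E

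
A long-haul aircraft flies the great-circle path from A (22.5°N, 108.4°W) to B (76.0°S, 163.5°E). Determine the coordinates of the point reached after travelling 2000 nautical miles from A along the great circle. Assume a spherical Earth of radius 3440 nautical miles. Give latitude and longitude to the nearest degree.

Write both endpoints as unit vectors p₁, p₂ with components (cos φ cos λ, cos φ sin λ, sin φ).
The central angle between the endpoints is δ = arccos(p₁·p₂) ≈ 1.943 rad (111.3°). The total great-circle distance is δ·R ≈ 1.943 × 3440 ≈ 6685 nmi, so the target fraction is f = 2000/6685 ≈ 0.299.
Interpolate at f ≈ 0.299 with slerp weights a = sin((1−f)δ)/sin δ ≈ 1.050, b = sin(fδ)/sin δ ≈ 0.590.
p = a·p₁ + b·p₂ ≈ (-0.443, -0.880, -0.170); φ = arcsin(p_z) ≈ -9.80°, λ = atan2(p_y, p_x) ≈ -116.72°.

≈ (10°S, 117°W)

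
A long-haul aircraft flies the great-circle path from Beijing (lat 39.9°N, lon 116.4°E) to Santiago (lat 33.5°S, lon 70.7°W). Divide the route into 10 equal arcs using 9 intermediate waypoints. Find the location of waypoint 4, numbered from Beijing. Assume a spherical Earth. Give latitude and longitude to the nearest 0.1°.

≈ lat 48.5°N, lon 140.5°W

Write both endpoints as unit vectors p₁, p₂ with components (cos φ cos λ, cos φ sin λ, sin φ).
The central angle between the endpoints is δ = arccos(p₁·p₂) ≈ 2.992 rad (171.4°).
Interpolate at f = 4/10 with slerp weights a = sin((1−f)δ)/sin δ ≈ 6.550, b = sin(fδ)/sin δ ≈ 6.255.
p = a·p₁ + b·p₂ ≈ (-0.510, -0.421, 0.749); φ = arcsin(p_z) ≈ 48.55°, λ = atan2(p_y, p_x) ≈ -140.46°.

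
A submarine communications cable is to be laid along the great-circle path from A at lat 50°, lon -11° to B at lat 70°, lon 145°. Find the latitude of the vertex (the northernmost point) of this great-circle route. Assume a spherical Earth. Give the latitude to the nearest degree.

≈ 84°

The great circle lies in the plane with unit normal n̂ = (p₁ × p₂)/|p₁ × p₂|.
Here n̂_z ≈ +0.105; the vertex latitude is φ_max = arccos|n̂_z| ≈ 84.0°.
Check via Clairaut: cos φ_max = |cos φ₁| · sin C = cos(50.0°)·sin(9.4°) ≈ 0.105, again giving ≈ 84.0°.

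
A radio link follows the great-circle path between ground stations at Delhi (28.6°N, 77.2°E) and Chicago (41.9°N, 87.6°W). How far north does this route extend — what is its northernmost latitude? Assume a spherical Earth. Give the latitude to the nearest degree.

The great circle lies in the plane with unit normal n̂ = (p₁ × p₂)/|p₁ × p₂|.
Here n̂_z ≈ -0.180; the vertex latitude is φ_max = arccos|n̂_z| ≈ 79.6°.

≈ 80°N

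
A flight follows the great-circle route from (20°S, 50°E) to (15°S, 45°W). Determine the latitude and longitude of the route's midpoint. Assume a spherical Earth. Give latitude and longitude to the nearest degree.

The haversine formula gives a central angle δ ≈ 1.561 rad (89.5°) between the endpoints.
Interpolate at f = 1/2 with slerp weights a = sin((1−f)δ)/sin δ ≈ 0.704, b = sin(fδ)/sin δ ≈ 0.704.
p = a·p₁ + b·p₂ ≈ (0.906, 0.026, -0.423); φ = arcsin(p_z) ≈ -25.02°, λ = atan2(p_y, p_x) ≈ 1.64°.

≈ (25°S, 2°E)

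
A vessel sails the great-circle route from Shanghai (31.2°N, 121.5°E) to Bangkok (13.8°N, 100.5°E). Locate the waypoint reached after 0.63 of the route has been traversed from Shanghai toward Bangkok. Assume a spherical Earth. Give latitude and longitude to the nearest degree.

Write both endpoints as unit vectors p₁, p₂ with components (cos φ cos λ, cos φ sin λ, sin φ).
The central angle between the endpoints is δ = arccos(p₁·p₂) ≈ 0.453 rad (26.0°).
Interpolate at f = 0.63 with slerp weights a = sin((1−f)δ)/sin δ ≈ 0.381, b = sin(fδ)/sin δ ≈ 0.643.
p = a·p₁ + b·p₂ ≈ (-0.284, 0.892, 0.351); φ = arcsin(p_z) ≈ 20.54°, λ = atan2(p_y, p_x) ≈ 107.67°.

≈ (21°N, 108°E)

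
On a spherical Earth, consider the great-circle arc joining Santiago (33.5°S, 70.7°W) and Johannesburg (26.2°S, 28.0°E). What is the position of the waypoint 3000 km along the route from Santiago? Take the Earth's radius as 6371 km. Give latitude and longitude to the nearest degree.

≈ 41°S, 38°W

Write both endpoints as unit vectors p₁, p₂ with components (cos φ cos λ, cos φ sin λ, sin φ).
The central angle between the endpoints is δ = arccos(p₁·p₂) ≈ 1.440 rad (82.5°). The total great-circle distance is δ·R ≈ 1.440 × 6371 ≈ 9174 km, so the target fraction is f = 3000/9174 ≈ 0.327.
Interpolate at f ≈ 0.327 with slerp weights a = sin((1−f)δ)/sin δ ≈ 0.831, b = sin(fδ)/sin δ ≈ 0.458.
p = a·p₁ + b·p₂ ≈ (0.592, -0.462, -0.661); φ = arcsin(p_z) ≈ -41.37°, λ = atan2(p_y, p_x) ≈ -37.96°.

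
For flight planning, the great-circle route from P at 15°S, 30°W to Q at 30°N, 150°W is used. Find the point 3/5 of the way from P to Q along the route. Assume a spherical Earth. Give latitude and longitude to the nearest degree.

≈ 20°N, 96°W

From cos δ = sin φ₁ sin φ₂ + cos φ₁ cos φ₂ cos Δλ, the central angle is δ ≈ 2.150 rad (123.2°).
Interpolate at f = 3/5 with slerp weights a = sin((1−f)δ)/sin δ ≈ 0.906, b = sin(fδ)/sin δ ≈ 1.148.
p = a·p₁ + b·p₂ ≈ (-0.104, -0.935, 0.340); φ = arcsin(p_z) ≈ 19.86°, λ = atan2(p_y, p_x) ≈ -96.32°.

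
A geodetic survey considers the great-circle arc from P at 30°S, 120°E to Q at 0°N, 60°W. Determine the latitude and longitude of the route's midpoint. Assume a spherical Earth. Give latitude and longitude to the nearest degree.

Write both endpoints as unit vectors p₁, p₂ with components (cos φ cos λ, cos φ sin λ, sin φ).
The central angle between the endpoints is δ = arccos(p₁·p₂) ≈ 2.618 rad (150.0°).
Interpolate at f = 1/2 with slerp weights a = sin((1−f)δ)/sin δ ≈ 1.932, b = sin(fδ)/sin δ ≈ 1.932.
p = a·p₁ + b·p₂ ≈ (0.129, -0.224, -0.966); φ = arcsin(p_z) ≈ -75.00°, λ = atan2(p_y, p_x) ≈ -60.00°.

≈ 75°S, 60°W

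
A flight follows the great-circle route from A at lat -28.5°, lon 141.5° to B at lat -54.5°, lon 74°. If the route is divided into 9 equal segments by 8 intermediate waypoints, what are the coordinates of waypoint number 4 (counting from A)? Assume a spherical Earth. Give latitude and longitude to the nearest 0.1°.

Write both endpoints as unit vectors p₁, p₂ with components (cos φ cos λ, cos φ sin λ, sin φ).
The central angle between the endpoints is δ = arccos(p₁·p₂) ≈ 0.947 rad (54.3°).
Interpolate at f = 4/9 with slerp weights a = sin((1−f)δ)/sin δ ≈ 0.619, b = sin(fδ)/sin δ ≈ 0.503.
p = a·p₁ + b·p₂ ≈ (-0.345, 0.620, -0.705); φ = arcsin(p_z) ≈ -44.84°, λ = atan2(p_y, p_x) ≈ 119.11°.

≈ lat -44.8°, lon 119.1°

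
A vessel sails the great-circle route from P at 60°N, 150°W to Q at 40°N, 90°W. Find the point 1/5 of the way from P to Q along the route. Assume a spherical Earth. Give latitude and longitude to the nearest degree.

Write both endpoints as unit vectors p₁, p₂ with components (cos φ cos λ, cos φ sin λ, sin φ).
The central angle between the endpoints is δ = arccos(p₁·p₂) ≈ 0.725 rad (41.6°).
Interpolate at f = 1/5 with slerp weights a = sin((1−f)δ)/sin δ ≈ 0.826, b = sin(fδ)/sin δ ≈ 0.218.
p = a·p₁ + b·p₂ ≈ (-0.358, -0.374, 0.856); φ = arcsin(p_z) ≈ 58.85°, λ = atan2(p_y, p_x) ≈ -133.77°.

≈ 59°N, 134°W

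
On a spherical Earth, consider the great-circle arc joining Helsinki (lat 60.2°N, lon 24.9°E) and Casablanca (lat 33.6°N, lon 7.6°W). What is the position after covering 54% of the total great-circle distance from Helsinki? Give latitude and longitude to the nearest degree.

Convert each endpoint to a unit vector on the sphere (x = cos φ cos λ, y = cos φ sin λ, z = sin φ).
The central angle between the endpoints is δ = arccos(p₁·p₂) ≈ 0.593 rad (34.0°).
Interpolate at f = 0.54 with slerp weights a = sin((1−f)δ)/sin δ ≈ 0.482, b = sin(fδ)/sin δ ≈ 0.563.
p = a·p₁ + b·p₂ ≈ (0.682, 0.039, 0.730); φ = arcsin(p_z) ≈ 46.89°, λ = atan2(p_y, p_x) ≈ 3.26°.

≈ lat 47°N, lon 3°E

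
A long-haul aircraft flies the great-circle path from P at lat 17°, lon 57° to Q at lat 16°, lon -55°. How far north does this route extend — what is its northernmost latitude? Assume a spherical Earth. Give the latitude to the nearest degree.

≈ 28°

The great circle lies in the plane with unit normal n̂ = (p₁ × p₂)/|p₁ × p₂|.
Here n̂_z ≈ -0.884; the vertex latitude is φ_max = arccos|n̂_z| ≈ 27.9°.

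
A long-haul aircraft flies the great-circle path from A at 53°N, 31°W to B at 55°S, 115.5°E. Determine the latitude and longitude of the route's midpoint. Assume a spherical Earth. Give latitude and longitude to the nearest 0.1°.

≈ 3.5°S, 37.7°E

The haversine formula gives a central angle δ ≈ 2.799 rad (160.4°) between the endpoints.
Interpolate at f = 1/2 with slerp weights a = sin((1−f)δ)/sin δ ≈ 2.937, b = sin(fδ)/sin δ ≈ 2.937.
p = a·p₁ + b·p₂ ≈ (0.790, 0.610, -0.060); φ = arcsin(p_z) ≈ -3.46°, λ = atan2(p_y, p_x) ≈ 37.69°.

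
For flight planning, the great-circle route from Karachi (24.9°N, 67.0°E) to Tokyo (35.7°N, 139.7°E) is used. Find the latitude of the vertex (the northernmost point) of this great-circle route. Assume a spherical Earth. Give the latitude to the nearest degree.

≈ 37°N

The great circle lies in the plane with unit normal n̂ = (p₁ × p₂)/|p₁ × p₂|.
Here n̂_z ≈ +0.794; the vertex latitude is φ_max = arccos|n̂_z| ≈ 37.4°.
Check via Clairaut: cos φ_max = |cos φ₁| · sin C = cos(24.9°)·sin(61.1°) ≈ 0.794, again giving ≈ 37.4°.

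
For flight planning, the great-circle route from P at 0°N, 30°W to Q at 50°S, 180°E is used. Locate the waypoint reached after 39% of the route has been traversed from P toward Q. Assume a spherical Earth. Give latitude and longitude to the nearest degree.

Convert each endpoint to a unit vector on the sphere (x = cos φ cos λ, y = cos φ sin λ, z = sin φ).
The central angle between the endpoints is δ = arccos(p₁·p₂) ≈ 2.161 rad (123.8°).
Interpolate at f = 0.39 with slerp weights a = sin((1−f)δ)/sin δ ≈ 1.166, b = sin(fδ)/sin δ ≈ 0.899.
p = a·p₁ + b·p₂ ≈ (0.432, -0.583, -0.688); φ = arcsin(p_z) ≈ -43.50°, λ = atan2(p_y, p_x) ≈ -53.47°.

≈ 44°S, 53°W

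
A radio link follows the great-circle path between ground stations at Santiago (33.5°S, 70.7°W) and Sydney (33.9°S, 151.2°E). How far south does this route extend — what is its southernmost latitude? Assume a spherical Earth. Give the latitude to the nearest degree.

The great circle lies in the plane with unit normal n̂ = (p₁ × p₂)/|p₁ × p₂|.
Here n̂_z ≈ -0.472; the vertex latitude is φ_max = arccos|n̂_z| ≈ 61.8°.

≈ 62°S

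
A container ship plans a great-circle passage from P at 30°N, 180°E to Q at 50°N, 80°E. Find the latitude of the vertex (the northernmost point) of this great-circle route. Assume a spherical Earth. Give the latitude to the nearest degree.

The great circle lies in the plane with unit normal n̂ = (p₁ × p₂)/|p₁ × p₂|.
Here n̂_z ≈ -0.572; the vertex latitude is φ_max = arccos|n̂_z| ≈ 55.1°.

≈ 55°N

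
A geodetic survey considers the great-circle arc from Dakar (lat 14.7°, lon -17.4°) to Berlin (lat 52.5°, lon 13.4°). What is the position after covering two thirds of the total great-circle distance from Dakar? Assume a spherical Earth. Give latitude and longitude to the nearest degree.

≈ lat 41°, lon 0°

The haversine formula gives a central angle δ ≈ 0.785 rad (45.0°) between the endpoints.
Interpolate at f = 2/3 with slerp weights a = sin((1−f)δ)/sin δ ≈ 0.366, b = sin(fδ)/sin δ ≈ 0.707.
p = a·p₁ + b·p₂ ≈ (0.757, -0.006, 0.654); φ = arcsin(p_z) ≈ 40.83°, λ = atan2(p_y, p_x) ≈ -0.46°.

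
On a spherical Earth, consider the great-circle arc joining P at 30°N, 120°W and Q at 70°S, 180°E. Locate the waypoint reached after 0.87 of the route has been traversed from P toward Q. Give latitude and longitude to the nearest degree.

From cos δ = sin φ₁ sin φ₂ + cos φ₁ cos φ₂ cos Δλ, the central angle is δ ≈ 1.898 rad (108.8°).
Interpolate at f = 0.87 with slerp weights a = sin((1−f)δ)/sin δ ≈ 0.258, b = sin(fδ)/sin δ ≈ 1.053.
p = a·p₁ + b·p₂ ≈ (-0.472, -0.194, -0.860); φ = arcsin(p_z) ≈ -59.34°, λ = atan2(p_y, p_x) ≈ -157.70°.

≈ 59°S, 158°W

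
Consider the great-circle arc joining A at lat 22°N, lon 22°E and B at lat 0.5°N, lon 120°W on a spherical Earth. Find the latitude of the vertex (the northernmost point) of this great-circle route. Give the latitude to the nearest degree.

≈ 34°N

The great circle lies in the plane with unit normal n̂ = (p₁ × p₂)/|p₁ × p₂|.
Here n̂_z ≈ -0.832; the vertex latitude is φ_max = arccos|n̂_z| ≈ 33.7°.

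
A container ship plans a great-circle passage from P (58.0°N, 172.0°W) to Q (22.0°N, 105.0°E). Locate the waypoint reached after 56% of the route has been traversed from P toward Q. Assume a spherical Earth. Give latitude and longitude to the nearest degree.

≈ (45°N, 128°E)

Convert each endpoint to a unit vector on the sphere (x = cos φ cos λ, y = cos φ sin λ, z = sin φ).
The central angle between the endpoints is δ = arccos(p₁·p₂) ≈ 1.184 rad (67.8°).
Interpolate at f = 0.56 with slerp weights a = sin((1−f)δ)/sin δ ≈ 0.537, b = sin(fδ)/sin δ ≈ 0.665.
p = a·p₁ + b·p₂ ≈ (-0.441, 0.556, 0.705); φ = arcsin(p_z) ≈ 44.80°, λ = atan2(p_y, p_x) ≈ 128.47°.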